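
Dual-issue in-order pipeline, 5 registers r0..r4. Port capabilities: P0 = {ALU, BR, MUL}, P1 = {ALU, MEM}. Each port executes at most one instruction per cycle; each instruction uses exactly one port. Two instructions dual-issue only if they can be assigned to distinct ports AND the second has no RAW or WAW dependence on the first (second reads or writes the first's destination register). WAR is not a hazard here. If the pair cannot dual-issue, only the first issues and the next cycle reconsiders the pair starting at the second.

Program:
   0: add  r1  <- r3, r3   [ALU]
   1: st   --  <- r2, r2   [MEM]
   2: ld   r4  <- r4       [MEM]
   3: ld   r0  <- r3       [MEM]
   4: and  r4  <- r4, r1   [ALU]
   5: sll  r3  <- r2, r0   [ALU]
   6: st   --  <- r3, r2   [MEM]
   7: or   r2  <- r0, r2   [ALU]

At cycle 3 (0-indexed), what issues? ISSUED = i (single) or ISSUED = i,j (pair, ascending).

ISSUED = 5

0. add/st @i0+i1  | dual
1. ld @i2  | no-port MEM/MEM
2. ld/and @i3+i4  | dual
3. sll @i5  | RAW r3
4. st/or @i6+i7  | dual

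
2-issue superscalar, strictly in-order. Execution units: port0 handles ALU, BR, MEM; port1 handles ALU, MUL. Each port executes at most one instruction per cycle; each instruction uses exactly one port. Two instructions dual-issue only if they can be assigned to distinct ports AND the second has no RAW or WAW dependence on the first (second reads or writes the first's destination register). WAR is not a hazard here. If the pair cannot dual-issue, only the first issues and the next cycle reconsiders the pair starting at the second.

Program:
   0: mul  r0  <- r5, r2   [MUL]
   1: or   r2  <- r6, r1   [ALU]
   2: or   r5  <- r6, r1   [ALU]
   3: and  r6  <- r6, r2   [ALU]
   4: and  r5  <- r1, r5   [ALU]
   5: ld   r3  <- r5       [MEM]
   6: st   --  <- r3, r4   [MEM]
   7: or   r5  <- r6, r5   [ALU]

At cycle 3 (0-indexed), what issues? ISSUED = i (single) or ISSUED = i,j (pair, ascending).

c0: i0&i1 mul/or  2-wide
c1: i2&i3 or/and  2-wide
c2: i4 and  RAW r5
c3: i5 ld  no-port MEM/MEM
c4: i6&i7 st/or  2-wide

ISSUED = 5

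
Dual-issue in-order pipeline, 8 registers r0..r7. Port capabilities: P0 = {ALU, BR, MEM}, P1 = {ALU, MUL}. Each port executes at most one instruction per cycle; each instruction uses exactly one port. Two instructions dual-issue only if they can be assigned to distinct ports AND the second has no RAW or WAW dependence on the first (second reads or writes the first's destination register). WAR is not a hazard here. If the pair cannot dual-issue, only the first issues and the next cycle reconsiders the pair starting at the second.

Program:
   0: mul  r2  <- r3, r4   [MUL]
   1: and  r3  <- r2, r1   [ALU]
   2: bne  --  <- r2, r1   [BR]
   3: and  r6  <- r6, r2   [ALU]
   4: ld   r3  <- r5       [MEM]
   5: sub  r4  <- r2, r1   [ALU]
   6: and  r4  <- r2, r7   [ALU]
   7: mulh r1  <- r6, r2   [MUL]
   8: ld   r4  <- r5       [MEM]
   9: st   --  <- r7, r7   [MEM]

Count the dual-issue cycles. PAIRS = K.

c0: i0 mul  RAW r2
c1: i1&i2 and bne  pair
c2: i3&i4 and ld  pair
c3: i5 sub  WAW r4
c4: i6&i7 and mulh  pair
c5: i8 ld  no-port MEM/MEM
c6: i9 st  tail

PAIRS = 3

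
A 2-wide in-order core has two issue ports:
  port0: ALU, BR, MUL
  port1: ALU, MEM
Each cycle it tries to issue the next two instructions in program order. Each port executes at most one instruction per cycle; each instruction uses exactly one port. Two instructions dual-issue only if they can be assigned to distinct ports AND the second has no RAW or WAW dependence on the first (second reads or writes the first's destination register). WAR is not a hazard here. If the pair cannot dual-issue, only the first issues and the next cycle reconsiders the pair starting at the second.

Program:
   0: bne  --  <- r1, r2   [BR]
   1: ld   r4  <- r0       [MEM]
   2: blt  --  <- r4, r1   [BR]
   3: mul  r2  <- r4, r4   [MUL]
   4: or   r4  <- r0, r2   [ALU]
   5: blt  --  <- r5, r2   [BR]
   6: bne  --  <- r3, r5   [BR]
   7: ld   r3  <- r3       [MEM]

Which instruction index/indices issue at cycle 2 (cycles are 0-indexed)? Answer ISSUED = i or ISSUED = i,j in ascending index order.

t=0 i0&i1:bne.BR+ld.MEM ; pair
t=1 i2:blt.BR ; no-port BR/MUL
t=2 i3:mul.MUL ; RAW r2
t=3 i4&i5:or.ALU+blt.BR ; pair
t=4 i6&i7:bne.BR+ld.MEM ; pair

ISSUED = 3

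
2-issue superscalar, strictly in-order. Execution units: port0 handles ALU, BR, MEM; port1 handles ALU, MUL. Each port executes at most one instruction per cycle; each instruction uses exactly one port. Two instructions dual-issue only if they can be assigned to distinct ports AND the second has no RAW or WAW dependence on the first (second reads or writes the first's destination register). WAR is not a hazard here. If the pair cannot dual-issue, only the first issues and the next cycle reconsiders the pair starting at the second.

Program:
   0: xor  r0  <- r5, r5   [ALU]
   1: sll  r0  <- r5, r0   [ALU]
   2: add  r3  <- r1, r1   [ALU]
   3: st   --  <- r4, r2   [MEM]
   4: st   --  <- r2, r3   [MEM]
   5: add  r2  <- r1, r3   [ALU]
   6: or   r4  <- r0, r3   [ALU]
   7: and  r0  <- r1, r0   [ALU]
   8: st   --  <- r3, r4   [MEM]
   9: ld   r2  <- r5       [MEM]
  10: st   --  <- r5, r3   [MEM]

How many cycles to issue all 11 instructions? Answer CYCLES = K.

0. xor.ALU @i0  | RAW+WAW r0
1. sll.ALU add.ALU @i1+i2  | pair
2. st.MEM @i3  | no-port MEM/MEM
3. st.MEM add.ALU @i4+i5  | pair
4. or.ALU and.ALU @i6+i7  | pair
5. st.MEM @i8  | no-port MEM/MEM
6. ld.MEM @i9  | no-port MEM/MEM
7. st.MEM @i10  | tail

CYCLES = 8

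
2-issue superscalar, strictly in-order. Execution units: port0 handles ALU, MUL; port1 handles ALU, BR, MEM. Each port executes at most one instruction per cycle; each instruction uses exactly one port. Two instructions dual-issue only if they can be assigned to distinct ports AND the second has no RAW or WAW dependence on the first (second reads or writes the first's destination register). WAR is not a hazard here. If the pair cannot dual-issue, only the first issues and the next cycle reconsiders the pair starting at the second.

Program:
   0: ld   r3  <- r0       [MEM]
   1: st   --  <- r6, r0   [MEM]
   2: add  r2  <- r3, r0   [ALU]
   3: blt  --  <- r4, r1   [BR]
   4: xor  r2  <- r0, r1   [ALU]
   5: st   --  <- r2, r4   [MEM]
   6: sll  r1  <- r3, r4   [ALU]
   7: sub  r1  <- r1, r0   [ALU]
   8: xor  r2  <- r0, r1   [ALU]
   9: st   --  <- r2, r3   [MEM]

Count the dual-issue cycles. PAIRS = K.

[0] i0  ld.MEM  -- no-port MEM/MEM
[1] i1+i2  st.MEM+add.ALU  -- pair
[2] i3+i4  blt.BR+xor.ALU  -- pair
[3] i5+i6  st.MEM+sll.ALU  -- pair
[4] i7  sub.ALU  -- RAW r1
[5] i8  xor.ALU  -- RAW r2
[6] i9  st.MEM  -- tail

PAIRS = 3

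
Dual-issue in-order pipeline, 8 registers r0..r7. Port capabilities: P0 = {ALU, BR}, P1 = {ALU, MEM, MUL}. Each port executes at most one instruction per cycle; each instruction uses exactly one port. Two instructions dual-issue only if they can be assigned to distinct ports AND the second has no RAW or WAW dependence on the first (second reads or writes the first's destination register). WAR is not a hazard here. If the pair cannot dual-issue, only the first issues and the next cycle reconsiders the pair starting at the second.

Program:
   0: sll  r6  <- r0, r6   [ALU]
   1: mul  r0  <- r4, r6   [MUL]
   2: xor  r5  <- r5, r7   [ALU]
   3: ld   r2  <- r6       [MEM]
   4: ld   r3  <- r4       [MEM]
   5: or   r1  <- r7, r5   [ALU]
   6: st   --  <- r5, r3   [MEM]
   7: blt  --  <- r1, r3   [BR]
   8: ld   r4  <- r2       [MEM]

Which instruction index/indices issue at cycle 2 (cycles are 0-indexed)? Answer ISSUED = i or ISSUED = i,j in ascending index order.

  cy0 -> i0 (sll.ALU) RAW r6
  cy1 -> i1+i2 (mul.MUL+xor.ALU) 2-wide
  cy2 -> i3 (ld.MEM) no-port MEM/MEM
  cy3 -> i4+i5 (ld.MEM+or.ALU) 2-wide
  cy4 -> i6+i7 (st.MEM+blt.BR) 2-wide
  cy5 -> i8 (ld.MEM) tail

ISSUED = 3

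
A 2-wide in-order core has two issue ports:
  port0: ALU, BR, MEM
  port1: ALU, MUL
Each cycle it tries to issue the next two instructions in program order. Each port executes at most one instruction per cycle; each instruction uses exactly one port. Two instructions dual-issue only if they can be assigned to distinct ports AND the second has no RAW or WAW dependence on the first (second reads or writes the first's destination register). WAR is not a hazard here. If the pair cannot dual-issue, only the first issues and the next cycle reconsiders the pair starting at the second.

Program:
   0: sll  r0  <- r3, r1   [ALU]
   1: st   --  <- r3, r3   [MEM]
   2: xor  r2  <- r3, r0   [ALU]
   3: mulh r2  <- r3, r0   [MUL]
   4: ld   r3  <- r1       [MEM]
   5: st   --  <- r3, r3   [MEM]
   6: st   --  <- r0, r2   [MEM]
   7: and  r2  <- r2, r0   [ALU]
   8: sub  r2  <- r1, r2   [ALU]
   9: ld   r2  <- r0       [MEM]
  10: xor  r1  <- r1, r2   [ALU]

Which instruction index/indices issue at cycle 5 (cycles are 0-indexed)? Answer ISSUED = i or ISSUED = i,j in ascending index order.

0. sll+st @i0/i1  | dual
1. xor @i2  | WAW r2
2. mulh+ld @i3/i4  | dual
3. st @i5  | no-port MEM/MEM
4. st+and @i6/i7  | dual
5. sub @i8  | WAW r2
6. ld @i9  | RAW r2
7. xor @i10  | tail

ISSUED = 8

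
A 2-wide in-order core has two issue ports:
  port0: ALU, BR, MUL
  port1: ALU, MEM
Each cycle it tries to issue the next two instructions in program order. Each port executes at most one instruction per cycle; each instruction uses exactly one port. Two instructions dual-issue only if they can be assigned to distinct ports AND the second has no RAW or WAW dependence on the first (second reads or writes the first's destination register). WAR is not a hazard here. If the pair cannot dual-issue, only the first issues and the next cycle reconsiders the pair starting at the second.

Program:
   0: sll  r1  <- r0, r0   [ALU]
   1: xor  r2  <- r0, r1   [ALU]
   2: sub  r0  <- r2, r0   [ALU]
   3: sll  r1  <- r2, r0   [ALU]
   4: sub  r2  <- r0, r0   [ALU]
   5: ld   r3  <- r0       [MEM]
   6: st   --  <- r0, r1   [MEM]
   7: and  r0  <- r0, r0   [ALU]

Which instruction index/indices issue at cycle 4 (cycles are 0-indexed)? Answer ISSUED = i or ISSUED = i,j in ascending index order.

t=0 i0:sll.ALU ; RAW r1
t=1 i1:xor.ALU ; RAW r2
t=2 i2:sub.ALU ; RAW r0
t=3 i3+i4:sll.ALU sub.ALU ; pair
t=4 i5:ld.MEM ; no-port MEM/MEM
t=5 i6+i7:st.MEM and.ALU ; pair

ISSUED = 5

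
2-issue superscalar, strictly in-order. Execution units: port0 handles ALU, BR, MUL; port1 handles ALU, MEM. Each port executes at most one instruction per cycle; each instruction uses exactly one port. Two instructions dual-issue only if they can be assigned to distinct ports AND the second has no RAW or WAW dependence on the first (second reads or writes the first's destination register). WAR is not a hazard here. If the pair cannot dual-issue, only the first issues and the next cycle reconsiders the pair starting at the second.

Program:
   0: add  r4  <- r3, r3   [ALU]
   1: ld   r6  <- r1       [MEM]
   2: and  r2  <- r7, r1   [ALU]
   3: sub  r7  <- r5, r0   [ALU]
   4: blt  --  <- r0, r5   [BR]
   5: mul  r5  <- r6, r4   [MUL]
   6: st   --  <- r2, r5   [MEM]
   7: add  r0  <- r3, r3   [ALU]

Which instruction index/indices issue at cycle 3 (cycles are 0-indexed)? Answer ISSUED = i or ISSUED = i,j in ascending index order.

[0] i0+i1  add;ld  -- 2-wide
[1] i2+i3  and;sub  -- 2-wide
[2] i4  blt  -- no-port BR/MUL
[3] i5  mul  -- RAW r5
[4] i6+i7  st;add  -- 2-wide

ISSUED = 5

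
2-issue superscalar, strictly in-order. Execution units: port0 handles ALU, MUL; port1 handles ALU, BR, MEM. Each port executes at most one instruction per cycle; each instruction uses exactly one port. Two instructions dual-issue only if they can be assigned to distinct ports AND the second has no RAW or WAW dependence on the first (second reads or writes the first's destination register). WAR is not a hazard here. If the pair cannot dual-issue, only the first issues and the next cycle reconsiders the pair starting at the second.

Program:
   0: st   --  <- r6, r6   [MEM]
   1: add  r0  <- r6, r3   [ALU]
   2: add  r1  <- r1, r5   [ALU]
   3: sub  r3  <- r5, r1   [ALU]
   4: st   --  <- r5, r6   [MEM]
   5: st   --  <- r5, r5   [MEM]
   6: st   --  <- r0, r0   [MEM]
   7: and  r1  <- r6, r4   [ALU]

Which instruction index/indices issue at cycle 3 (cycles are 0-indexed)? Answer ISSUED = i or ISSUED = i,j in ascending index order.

[0] i0/i1  st+add  -- dual
[1] i2  add  -- RAW r1
[2] i3/i4  sub+st  -- dual
[3] i5  st  -- no-port MEM/MEM
[4] i6/i7  st+and  -- dual

ISSUED = 5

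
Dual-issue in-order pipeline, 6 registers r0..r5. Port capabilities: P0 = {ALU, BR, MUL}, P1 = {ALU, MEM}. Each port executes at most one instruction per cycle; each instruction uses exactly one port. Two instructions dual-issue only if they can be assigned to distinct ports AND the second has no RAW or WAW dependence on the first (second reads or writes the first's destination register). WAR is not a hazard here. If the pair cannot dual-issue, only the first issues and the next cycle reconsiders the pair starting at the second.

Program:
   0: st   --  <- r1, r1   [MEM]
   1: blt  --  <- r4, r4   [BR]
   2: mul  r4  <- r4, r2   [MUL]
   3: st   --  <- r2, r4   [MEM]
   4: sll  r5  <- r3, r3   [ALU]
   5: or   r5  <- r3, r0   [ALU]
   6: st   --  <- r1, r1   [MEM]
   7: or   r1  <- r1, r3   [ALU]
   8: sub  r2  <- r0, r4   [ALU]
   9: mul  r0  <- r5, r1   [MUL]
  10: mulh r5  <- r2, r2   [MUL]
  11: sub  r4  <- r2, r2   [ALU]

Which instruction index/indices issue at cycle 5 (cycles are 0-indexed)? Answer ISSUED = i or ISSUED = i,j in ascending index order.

#0 head=0: st+blt i0+i1 dual
#1 head=2: mul i2 RAW r4
#2 head=3: st+sll i3+i4 dual
#3 head=5: or+st i5+i6 dual
#4 head=7: or+sub i7+i8 dual
#5 head=9: mul i9 no-port MUL/MUL
#6 head=10: mulh+sub i10+i11 dual

ISSUED = 9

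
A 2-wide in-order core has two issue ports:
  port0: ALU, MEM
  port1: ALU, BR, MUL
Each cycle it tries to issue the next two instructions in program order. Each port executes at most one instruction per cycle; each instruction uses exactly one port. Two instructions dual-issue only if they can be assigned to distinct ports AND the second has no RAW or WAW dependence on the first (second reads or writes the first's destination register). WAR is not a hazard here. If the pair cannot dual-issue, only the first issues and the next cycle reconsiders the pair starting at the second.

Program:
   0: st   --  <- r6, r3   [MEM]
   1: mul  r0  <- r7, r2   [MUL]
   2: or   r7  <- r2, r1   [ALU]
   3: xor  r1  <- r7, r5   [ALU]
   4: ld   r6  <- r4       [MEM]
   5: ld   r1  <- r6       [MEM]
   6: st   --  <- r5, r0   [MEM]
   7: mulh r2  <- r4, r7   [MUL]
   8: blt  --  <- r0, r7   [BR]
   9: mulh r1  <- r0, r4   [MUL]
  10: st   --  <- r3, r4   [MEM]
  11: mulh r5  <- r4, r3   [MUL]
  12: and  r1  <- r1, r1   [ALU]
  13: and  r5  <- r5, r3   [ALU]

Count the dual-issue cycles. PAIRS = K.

PAIRS = 5

[0] i0,i1  st+mul  -- 2-wide
[1] i2  or  -- RAW r7
[2] i3,i4  xor+ld  -- 2-wide
[3] i5  ld  -- no-port MEM/MEM
[4] i6,i7  st+mulh  -- 2-wide
[5] i8  blt  -- no-port BR/MUL
[6] i9,i10  mulh+st  -- 2-wide
[7] i11,i12  mulh+and  -- 2-wide
[8] i13  and  -- tail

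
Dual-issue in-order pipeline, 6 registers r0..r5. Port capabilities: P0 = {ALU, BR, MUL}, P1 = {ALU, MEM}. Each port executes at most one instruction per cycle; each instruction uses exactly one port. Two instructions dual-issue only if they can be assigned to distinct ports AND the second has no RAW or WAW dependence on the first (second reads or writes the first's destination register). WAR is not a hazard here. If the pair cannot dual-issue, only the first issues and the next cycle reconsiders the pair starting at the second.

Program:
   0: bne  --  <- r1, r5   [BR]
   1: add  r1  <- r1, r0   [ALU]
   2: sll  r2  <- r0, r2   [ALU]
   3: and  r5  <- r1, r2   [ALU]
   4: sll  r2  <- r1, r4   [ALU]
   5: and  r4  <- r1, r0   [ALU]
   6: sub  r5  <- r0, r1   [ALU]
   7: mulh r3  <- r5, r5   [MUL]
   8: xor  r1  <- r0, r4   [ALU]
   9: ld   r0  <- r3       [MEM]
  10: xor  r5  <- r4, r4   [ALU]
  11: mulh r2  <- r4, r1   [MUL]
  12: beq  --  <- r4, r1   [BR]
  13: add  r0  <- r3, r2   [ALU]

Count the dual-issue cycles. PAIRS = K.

#0 head=0: bne add i0+i1 dual
#1 head=2: sll i2 RAW r2
#2 head=3: and sll i3+i4 dual
#3 head=5: and sub i5+i6 dual
#4 head=7: mulh xor i7+i8 dual
#5 head=9: ld xor i9+i10 dual
#6 head=11: mulh i11 no-port MUL/BR
#7 head=12: beq add i12+i13 dual

PAIRS = 6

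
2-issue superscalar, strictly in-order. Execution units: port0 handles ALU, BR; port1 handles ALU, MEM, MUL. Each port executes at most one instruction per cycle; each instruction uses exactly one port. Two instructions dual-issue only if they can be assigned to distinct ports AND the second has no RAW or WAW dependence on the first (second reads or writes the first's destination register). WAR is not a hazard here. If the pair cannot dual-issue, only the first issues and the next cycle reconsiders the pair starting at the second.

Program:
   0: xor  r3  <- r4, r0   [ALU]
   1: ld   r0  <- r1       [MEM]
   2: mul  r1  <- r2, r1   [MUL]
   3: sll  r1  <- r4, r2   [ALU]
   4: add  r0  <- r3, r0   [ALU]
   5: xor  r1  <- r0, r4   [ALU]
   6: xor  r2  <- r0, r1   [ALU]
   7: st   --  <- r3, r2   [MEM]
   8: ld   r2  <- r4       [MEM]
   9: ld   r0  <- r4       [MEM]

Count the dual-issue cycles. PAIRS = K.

PAIRS = 2

  cy0 -> i0,i1 (xor.ALU/ld.MEM) dual
  cy1 -> i2 (mul.MUL) WAW r1
  cy2 -> i3,i4 (sll.ALU/add.ALU) dual
  cy3 -> i5 (xor.ALU) RAW r1
  cy4 -> i6 (xor.ALU) RAW r2
  cy5 -> i7 (st.MEM) no-port MEM/MEM
  cy6 -> i8 (ld.MEM) no-port MEM/MEM
  cy7 -> i9 (ld.MEM) tail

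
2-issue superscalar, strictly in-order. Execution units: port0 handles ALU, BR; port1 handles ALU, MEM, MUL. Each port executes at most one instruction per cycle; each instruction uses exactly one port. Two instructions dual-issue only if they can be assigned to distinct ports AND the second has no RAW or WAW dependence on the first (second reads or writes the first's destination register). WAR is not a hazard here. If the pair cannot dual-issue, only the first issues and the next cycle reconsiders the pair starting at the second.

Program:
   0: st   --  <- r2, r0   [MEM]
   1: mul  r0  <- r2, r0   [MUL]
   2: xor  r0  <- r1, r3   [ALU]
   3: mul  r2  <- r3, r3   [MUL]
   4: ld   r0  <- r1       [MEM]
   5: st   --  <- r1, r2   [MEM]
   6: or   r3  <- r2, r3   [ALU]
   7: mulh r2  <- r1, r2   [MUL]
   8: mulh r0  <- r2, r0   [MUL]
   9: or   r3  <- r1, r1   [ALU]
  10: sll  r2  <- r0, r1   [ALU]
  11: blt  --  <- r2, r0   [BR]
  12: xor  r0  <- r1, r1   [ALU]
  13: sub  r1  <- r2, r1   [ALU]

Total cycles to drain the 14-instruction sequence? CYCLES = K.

0. st.MEM @i0  | no-port MEM/MUL
1. mul.MUL @i1  | WAW r0
2. xor.ALU mul.MUL @i2+i3  | pair
3. ld.MEM @i4  | no-port MEM/MEM
4. st.MEM or.ALU @i5+i6  | pair
5. mulh.MUL @i7  | no-port MUL/MUL
6. mulh.MUL or.ALU @i8+i9  | pair
7. sll.ALU @i10  | RAW r2
8. blt.BR xor.ALU @i11+i12  | pair
9. sub.ALU @i13  | tail

CYCLES = 10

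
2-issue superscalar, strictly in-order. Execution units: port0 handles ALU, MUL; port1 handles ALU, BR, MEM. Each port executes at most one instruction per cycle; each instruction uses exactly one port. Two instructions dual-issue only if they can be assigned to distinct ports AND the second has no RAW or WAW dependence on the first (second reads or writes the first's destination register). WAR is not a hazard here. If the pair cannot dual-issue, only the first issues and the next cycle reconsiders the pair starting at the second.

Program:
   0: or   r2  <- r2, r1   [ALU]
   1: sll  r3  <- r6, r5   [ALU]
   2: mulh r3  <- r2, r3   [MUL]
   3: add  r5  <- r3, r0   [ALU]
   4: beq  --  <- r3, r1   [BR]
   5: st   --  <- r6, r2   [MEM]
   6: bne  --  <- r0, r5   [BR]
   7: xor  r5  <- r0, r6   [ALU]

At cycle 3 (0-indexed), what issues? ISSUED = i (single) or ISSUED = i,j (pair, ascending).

c0: i0,i1 or.ALU sll.ALU  2-wide
c1: i2 mulh.MUL  RAW r3
c2: i3,i4 add.ALU beq.BR  2-wide
c3: i5 st.MEM  no-port MEM/BR
c4: i6,i7 bne.BR xor.ALU  2-wide

ISSUED = 5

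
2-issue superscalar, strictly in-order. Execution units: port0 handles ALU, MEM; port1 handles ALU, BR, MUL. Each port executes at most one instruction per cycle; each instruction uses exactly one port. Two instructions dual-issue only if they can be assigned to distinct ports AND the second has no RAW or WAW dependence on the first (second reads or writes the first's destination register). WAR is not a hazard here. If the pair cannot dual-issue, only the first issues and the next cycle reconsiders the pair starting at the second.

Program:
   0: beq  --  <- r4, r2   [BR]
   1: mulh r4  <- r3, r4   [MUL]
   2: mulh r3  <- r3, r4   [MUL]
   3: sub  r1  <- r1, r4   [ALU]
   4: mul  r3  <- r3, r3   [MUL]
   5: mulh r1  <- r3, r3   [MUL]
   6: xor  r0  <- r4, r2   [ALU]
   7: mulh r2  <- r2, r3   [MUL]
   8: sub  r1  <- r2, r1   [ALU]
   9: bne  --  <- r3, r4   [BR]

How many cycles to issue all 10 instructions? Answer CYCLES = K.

CYCLES = 7

t=0 i0:beq ; no-port BR/MUL
t=1 i1:mulh ; no-port MUL/MUL
t=2 i2&i3:mulh+sub ; 2-wide
t=3 i4:mul ; no-port MUL/MUL
t=4 i5&i6:mulh+xor ; 2-wide
t=5 i7:mulh ; RAW r2
t=6 i8&i9:sub+bne ; 2-wide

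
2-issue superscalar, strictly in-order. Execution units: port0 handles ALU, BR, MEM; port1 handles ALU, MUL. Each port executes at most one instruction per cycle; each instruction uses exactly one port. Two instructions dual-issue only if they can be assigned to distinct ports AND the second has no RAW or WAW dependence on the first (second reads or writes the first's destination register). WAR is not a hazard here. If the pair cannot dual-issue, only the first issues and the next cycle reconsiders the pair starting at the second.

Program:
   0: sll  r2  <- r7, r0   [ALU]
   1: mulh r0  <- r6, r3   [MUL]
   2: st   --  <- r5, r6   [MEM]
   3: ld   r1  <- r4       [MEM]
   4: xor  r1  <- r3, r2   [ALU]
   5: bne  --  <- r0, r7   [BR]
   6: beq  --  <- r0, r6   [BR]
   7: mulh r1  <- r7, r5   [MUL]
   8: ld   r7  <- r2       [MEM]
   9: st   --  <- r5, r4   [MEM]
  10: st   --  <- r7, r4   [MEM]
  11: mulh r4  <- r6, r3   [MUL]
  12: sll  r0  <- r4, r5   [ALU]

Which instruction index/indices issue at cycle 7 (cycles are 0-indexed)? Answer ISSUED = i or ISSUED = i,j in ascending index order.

  cy0 -> i0,i1 (sll.ALU/mulh.MUL) pair
  cy1 -> i2 (st.MEM) no-port MEM/MEM
  cy2 -> i3 (ld.MEM) WAW r1
  cy3 -> i4,i5 (xor.ALU/bne.BR) pair
  cy4 -> i6,i7 (beq.BR/mulh.MUL) pair
  cy5 -> i8 (ld.MEM) no-port MEM/MEM
  cy6 -> i9 (st.MEM) no-port MEM/MEM
  cy7 -> i10,i11 (st.MEM/mulh.MUL) pair
  cy8 -> i12 (sll.ALU) tail

ISSUED = 10,11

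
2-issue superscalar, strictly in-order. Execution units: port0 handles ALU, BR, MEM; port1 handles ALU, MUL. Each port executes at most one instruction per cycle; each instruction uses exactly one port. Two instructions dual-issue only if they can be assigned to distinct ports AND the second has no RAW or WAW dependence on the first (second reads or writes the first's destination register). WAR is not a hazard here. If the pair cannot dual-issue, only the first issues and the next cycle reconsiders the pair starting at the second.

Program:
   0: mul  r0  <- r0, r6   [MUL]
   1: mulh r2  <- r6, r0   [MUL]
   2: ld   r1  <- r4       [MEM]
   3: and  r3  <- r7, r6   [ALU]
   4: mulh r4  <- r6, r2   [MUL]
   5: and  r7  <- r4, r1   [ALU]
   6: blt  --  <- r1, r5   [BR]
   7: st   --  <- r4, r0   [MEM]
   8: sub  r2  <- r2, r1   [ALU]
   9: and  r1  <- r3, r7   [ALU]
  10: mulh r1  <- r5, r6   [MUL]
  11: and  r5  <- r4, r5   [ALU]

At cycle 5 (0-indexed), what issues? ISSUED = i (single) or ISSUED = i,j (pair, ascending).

ISSUED = 9

  cy0 -> i0 (mul) no-port MUL/MUL
  cy1 -> i1&i2 (mulh ld) 2-wide
  cy2 -> i3&i4 (and mulh) 2-wide
  cy3 -> i5&i6 (and blt) 2-wide
  cy4 -> i7&i8 (st sub) 2-wide
  cy5 -> i9 (and) WAW r1
  cy6 -> i10&i11 (mulh and) 2-wide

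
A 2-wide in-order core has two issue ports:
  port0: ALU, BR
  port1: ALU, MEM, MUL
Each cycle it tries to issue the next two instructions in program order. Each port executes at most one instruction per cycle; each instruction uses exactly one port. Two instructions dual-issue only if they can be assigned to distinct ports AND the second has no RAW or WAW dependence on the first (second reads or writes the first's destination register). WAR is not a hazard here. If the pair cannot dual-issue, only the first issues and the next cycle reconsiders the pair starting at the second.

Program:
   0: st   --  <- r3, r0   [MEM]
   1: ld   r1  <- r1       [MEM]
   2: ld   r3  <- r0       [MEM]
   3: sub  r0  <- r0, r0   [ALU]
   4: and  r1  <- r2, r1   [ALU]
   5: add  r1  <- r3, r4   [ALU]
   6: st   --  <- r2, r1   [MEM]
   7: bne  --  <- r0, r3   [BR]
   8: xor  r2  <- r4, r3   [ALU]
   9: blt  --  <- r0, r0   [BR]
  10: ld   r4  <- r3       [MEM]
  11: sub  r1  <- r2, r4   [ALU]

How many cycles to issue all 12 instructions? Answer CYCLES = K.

CYCLES = 9

[0] i0  st.MEM  -- no-port MEM/MEM
[1] i1  ld.MEM  -- no-port MEM/MEM
[2] i2/i3  ld.MEM sub.ALU  -- 2-wide
[3] i4  and.ALU  -- WAW r1
[4] i5  add.ALU  -- RAW r1
[5] i6/i7  st.MEM bne.BR  -- 2-wide
[6] i8/i9  xor.ALU blt.BR  -- 2-wide
[7] i10  ld.MEM  -- RAW r4
[8] i11  sub.ALU  -- tail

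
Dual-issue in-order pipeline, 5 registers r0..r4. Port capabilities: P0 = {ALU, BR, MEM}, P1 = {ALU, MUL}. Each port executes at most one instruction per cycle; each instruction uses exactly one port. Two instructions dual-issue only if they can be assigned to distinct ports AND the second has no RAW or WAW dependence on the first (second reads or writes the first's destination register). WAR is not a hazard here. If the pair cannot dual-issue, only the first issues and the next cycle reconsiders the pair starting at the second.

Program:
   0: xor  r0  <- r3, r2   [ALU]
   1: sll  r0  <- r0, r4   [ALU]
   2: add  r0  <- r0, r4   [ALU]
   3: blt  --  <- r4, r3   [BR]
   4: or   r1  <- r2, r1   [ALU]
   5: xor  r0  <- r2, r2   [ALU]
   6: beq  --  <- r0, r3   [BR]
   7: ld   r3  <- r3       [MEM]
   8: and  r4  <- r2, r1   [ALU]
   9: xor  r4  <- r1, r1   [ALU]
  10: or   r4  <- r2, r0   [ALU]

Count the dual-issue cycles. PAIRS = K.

c0: i0 xor  RAW+WAW r0
c1: i1 sll  RAW+WAW r0
c2: i2,i3 add;blt  2-wide
c3: i4,i5 or;xor  2-wide
c4: i6 beq  no-port BR/MEM
c5: i7,i8 ld;and  2-wide
c6: i9 xor  WAW r4
c7: i10 or  tail

PAIRS = 3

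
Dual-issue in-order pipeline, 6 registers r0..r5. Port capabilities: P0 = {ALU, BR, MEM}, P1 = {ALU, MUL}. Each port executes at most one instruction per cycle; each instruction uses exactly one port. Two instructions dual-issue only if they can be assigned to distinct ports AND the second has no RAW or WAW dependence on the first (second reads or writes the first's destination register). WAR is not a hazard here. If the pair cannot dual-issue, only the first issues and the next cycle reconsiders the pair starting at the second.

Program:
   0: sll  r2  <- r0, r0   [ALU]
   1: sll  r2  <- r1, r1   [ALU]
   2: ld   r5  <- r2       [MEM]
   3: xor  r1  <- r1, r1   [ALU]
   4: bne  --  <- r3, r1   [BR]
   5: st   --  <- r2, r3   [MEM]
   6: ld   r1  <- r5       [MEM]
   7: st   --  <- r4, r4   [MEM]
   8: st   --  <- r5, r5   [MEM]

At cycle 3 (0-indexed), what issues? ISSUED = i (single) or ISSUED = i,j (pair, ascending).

ISSUED = 4

c0: i0 sll.ALU  WAW r2
c1: i1 sll.ALU  RAW r2
c2: i2/i3 ld.MEM+xor.ALU  pair
c3: i4 bne.BR  no-port BR/MEM
c4: i5 st.MEM  no-port MEM/MEM
c5: i6 ld.MEM  no-port MEM/MEM
c6: i7 st.MEM  no-port MEM/MEM
c7: i8 st.MEM  tail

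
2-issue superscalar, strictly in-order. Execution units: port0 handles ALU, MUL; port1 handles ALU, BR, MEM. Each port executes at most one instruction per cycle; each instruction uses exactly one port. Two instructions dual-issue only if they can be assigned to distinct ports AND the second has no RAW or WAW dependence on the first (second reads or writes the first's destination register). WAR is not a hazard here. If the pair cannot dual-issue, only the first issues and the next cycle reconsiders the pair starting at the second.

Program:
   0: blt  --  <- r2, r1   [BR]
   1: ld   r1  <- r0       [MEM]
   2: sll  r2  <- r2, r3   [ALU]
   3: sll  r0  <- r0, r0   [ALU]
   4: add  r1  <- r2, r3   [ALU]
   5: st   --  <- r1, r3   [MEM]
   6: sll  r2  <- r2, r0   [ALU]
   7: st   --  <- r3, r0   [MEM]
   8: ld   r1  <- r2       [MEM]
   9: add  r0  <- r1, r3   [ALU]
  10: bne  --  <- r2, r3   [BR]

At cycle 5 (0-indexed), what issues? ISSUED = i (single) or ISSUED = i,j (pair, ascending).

c0: i0 blt  no-port BR/MEM
c1: i1+i2 ld sll  dual
c2: i3+i4 sll add  dual
c3: i5+i6 st sll  dual
c4: i7 st  no-port MEM/MEM
c5: i8 ld  RAW r1
c6: i9+i10 add bne  dual

ISSUED = 8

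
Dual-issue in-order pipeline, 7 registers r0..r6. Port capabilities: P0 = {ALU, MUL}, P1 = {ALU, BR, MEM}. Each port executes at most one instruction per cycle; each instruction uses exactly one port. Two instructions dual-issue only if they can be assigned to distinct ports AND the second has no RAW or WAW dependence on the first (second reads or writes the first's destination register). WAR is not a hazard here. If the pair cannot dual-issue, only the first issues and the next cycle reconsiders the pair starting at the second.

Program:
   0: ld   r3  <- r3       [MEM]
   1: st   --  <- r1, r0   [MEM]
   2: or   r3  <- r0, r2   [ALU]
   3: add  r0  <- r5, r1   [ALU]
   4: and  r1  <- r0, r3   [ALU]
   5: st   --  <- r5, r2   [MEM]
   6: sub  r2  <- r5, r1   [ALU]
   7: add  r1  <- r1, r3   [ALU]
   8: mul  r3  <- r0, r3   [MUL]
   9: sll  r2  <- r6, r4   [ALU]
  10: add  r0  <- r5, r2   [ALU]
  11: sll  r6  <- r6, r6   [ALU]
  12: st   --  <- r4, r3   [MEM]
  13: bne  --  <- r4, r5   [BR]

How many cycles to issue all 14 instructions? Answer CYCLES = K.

CYCLES = 9

t=0 i0:ld.MEM ; no-port MEM/MEM
t=1 i1,i2:st.MEM or.ALU ; dual
t=2 i3:add.ALU ; RAW r0
t=3 i4,i5:and.ALU st.MEM ; dual
t=4 i6,i7:sub.ALU add.ALU ; dual
t=5 i8,i9:mul.MUL sll.ALU ; dual
t=6 i10,i11:add.ALU sll.ALU ; dual
t=7 i12:st.MEM ; no-port MEM/BR
t=8 i13:bne.BR ; tail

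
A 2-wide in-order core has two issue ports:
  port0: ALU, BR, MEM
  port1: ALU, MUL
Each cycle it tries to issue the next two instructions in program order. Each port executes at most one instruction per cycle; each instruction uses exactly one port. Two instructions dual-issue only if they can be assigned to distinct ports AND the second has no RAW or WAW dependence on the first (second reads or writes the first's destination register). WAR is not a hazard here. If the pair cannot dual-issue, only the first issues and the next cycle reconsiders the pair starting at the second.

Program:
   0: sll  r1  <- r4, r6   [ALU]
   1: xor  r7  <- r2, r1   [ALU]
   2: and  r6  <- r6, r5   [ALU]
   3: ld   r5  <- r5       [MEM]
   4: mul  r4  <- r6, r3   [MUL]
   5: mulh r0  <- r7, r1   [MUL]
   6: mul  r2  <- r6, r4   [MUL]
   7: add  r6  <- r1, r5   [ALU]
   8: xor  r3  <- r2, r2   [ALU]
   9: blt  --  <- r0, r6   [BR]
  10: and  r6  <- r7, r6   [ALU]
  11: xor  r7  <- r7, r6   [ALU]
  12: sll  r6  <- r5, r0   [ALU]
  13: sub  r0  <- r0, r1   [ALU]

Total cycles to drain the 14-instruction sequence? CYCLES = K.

CYCLES = 9

t=0 i0:sll ; RAW r1
t=1 i1,i2:xor/and ; pair
t=2 i3,i4:ld/mul ; pair
t=3 i5:mulh ; no-port MUL/MUL
t=4 i6,i7:mul/add ; pair
t=5 i8,i9:xor/blt ; pair
t=6 i10:and ; RAW r6
t=7 i11,i12:xor/sll ; pair
t=8 i13:sub ; tail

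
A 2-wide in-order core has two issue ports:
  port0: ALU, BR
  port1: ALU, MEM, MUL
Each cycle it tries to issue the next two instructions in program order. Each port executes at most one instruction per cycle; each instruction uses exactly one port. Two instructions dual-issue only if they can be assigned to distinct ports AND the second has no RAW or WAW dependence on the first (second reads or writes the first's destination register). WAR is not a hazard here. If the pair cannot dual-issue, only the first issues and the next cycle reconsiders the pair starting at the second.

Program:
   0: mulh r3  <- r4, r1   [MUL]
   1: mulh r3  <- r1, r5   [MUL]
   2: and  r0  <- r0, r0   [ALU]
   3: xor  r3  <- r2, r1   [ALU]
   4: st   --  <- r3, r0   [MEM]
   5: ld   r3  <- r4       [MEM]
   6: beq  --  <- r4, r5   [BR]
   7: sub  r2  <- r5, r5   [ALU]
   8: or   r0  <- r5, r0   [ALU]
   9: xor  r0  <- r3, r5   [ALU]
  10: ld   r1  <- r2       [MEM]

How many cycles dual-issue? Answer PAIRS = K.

c0: i0 mulh  no-port MUL/MUL
c1: i1,i2 mulh;and  pair
c2: i3 xor  RAW r3
c3: i4 st  no-port MEM/MEM
c4: i5,i6 ld;beq  pair
c5: i7,i8 sub;or  pair
c6: i9,i10 xor;ld  pair

PAIRS = 4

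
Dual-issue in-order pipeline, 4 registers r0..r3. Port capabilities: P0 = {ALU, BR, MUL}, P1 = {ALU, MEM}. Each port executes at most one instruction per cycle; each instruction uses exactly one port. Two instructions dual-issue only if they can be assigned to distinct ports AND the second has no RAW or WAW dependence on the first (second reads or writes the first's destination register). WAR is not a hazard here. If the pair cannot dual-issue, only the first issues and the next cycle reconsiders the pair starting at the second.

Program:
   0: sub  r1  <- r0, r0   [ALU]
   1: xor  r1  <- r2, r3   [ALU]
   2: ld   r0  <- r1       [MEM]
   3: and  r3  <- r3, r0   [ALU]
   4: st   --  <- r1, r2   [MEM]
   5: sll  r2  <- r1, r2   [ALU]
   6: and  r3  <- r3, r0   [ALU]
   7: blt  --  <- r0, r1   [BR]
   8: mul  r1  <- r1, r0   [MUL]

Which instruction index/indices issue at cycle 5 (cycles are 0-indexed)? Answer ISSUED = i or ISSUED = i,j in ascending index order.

0. sub @i0  | WAW r1
1. xor @i1  | RAW r1
2. ld @i2  | RAW r0
3. and;st @i3&i4  | dual
4. sll;and @i5&i6  | dual
5. blt @i7  | no-port BR/MUL
6. mul @i8  | tail

ISSUED = 7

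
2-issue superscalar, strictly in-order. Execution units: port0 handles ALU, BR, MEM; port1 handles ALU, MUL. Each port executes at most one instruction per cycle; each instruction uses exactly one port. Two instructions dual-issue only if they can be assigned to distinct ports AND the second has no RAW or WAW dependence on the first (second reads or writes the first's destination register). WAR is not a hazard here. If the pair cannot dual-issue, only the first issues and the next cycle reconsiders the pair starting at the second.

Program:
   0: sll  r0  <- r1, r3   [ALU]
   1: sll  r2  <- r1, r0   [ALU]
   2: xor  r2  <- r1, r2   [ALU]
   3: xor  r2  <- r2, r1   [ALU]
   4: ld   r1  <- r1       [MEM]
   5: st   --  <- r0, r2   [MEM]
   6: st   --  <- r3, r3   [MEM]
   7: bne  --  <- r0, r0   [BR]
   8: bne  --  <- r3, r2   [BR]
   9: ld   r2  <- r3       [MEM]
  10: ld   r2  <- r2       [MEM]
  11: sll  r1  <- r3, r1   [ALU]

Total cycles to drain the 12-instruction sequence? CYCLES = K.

CYCLES = 10

t=0 i0:sll.ALU ; RAW r0
t=1 i1:sll.ALU ; RAW+WAW r2
t=2 i2:xor.ALU ; RAW+WAW r2
t=3 i3&i4:xor.ALU/ld.MEM ; 2-wide
t=4 i5:st.MEM ; no-port MEM/MEM
t=5 i6:st.MEM ; no-port MEM/BR
t=6 i7:bne.BR ; no-port BR/BR
t=7 i8:bne.BR ; no-port BR/MEM
t=8 i9:ld.MEM ; no-port MEM/MEM
t=9 i10&i11:ld.MEM/sll.ALU ; 2-wide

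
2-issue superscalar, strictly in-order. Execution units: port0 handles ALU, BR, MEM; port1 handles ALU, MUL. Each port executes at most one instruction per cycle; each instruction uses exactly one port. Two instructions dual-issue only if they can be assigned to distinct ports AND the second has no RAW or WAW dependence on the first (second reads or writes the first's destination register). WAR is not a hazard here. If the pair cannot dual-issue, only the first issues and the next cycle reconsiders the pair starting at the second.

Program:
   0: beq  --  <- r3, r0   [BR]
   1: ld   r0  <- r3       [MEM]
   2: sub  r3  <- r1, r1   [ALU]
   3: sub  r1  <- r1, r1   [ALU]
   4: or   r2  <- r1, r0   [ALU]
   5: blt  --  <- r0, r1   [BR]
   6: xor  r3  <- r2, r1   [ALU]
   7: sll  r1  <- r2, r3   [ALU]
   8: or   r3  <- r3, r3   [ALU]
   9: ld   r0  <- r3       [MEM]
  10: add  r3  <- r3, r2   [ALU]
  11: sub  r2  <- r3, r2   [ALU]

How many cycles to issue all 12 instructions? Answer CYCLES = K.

CYCLES = 8

0. beq.BR @i0  | no-port BR/MEM
1. ld.MEM/sub.ALU @i1+i2  | 2-wide
2. sub.ALU @i3  | RAW r1
3. or.ALU/blt.BR @i4+i5  | 2-wide
4. xor.ALU @i6  | RAW r3
5. sll.ALU/or.ALU @i7+i8  | 2-wide
6. ld.MEM/add.ALU @i9+i10  | 2-wide
7. sub.ALU @i11  | tail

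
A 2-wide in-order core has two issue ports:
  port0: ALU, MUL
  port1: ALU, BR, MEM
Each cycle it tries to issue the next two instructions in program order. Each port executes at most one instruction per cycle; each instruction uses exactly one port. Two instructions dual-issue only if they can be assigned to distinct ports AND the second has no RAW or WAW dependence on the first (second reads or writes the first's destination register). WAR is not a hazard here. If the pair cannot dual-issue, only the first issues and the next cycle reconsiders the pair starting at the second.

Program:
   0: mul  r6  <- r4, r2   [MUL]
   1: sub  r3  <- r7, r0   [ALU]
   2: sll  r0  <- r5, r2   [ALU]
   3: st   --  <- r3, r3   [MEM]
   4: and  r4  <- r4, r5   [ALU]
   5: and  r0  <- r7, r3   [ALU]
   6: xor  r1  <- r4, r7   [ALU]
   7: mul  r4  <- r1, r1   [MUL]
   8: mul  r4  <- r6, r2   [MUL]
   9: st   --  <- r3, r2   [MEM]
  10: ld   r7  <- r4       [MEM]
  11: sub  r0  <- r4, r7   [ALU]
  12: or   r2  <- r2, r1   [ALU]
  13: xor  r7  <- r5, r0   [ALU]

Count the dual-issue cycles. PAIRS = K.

PAIRS = 5

c0: i0,i1 mul.MUL/sub.ALU  dual
c1: i2,i3 sll.ALU/st.MEM  dual
c2: i4,i5 and.ALU/and.ALU  dual
c3: i6 xor.ALU  RAW r1
c4: i7 mul.MUL  no-port MUL/MUL
c5: i8,i9 mul.MUL/st.MEM  dual
c6: i10 ld.MEM  RAW r7
c7: i11,i12 sub.ALU/or.ALU  dual
c8: i13 xor.ALU  tail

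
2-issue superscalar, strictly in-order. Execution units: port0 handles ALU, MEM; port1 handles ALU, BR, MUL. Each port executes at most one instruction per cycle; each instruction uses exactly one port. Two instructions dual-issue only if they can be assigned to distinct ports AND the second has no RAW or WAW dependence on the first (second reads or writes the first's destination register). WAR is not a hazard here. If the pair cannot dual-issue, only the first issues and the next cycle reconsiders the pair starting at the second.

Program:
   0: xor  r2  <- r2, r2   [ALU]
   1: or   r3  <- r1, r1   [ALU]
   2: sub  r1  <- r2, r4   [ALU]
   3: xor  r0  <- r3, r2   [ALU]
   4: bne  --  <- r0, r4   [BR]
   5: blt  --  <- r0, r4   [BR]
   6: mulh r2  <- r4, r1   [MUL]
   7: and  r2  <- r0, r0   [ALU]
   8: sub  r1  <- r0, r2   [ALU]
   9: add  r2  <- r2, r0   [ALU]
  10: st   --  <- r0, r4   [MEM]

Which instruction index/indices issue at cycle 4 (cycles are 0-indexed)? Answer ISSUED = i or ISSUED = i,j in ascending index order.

ISSUED = 6

c0: i0&i1 xor/or  2-wide
c1: i2&i3 sub/xor  2-wide
c2: i4 bne  no-port BR/BR
c3: i5 blt  no-port BR/MUL
c4: i6 mulh  WAW r2
c5: i7 and  RAW r2
c6: i8&i9 sub/add  2-wide
c7: i10 st  tail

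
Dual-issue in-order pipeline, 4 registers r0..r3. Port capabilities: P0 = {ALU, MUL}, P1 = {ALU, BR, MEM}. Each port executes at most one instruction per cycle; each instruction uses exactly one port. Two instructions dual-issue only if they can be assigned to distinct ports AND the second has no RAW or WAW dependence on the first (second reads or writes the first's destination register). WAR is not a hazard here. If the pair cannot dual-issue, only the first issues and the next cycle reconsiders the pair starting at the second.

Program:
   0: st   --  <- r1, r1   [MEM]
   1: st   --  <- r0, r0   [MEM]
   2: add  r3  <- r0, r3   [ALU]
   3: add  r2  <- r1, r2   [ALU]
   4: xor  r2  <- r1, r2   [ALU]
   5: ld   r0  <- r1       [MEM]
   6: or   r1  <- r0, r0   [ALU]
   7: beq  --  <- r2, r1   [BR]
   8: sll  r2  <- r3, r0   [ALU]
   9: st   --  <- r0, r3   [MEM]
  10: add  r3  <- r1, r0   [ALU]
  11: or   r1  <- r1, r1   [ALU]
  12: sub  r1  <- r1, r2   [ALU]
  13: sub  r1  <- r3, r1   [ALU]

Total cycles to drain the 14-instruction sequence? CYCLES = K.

CYCLES = 10

c0: i0 st.MEM  no-port MEM/MEM
c1: i1+i2 st.MEM add.ALU  2-wide
c2: i3 add.ALU  RAW+WAW r2
c3: i4+i5 xor.ALU ld.MEM  2-wide
c4: i6 or.ALU  RAW r1
c5: i7+i8 beq.BR sll.ALU  2-wide
c6: i9+i10 st.MEM add.ALU  2-wide
c7: i11 or.ALU  RAW+WAW r1
c8: i12 sub.ALU  RAW+WAW r1
c9: i13 sub.ALU  tail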